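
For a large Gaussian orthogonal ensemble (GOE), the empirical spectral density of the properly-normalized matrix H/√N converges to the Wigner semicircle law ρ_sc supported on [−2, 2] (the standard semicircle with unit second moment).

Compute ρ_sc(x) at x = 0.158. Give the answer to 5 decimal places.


ρ_sc(x) = (1/(2π)) √(4 − x²). With x = 0.158:
  4 − x² = 4 − (0.158)² = 4 − 0.024964 = 3.975036.
  √(4 − x²) = 1.993749.
  1/(2π) = 0.159155.
  ρ_sc(0.158) = 0.159155 · 1.993749 = 0.317315.

Rounded to 5 decimal places: ρ_sc(0.158) ≈ 0.31732.


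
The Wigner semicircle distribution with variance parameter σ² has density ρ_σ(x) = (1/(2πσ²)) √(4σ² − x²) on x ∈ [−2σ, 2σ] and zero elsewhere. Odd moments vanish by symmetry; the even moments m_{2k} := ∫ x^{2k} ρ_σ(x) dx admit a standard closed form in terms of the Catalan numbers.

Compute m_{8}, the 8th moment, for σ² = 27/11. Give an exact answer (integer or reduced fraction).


By the scaled semicircle moment identity, m_{2k} = σ^{2k} · C_k with k = 4.
C_4 = (1/(k+1)) · C(2k, k) = (1/5) · C(8, 4) = (1/5) · 70 = 14.
σ^{2k} = (σ²)^k = (27/11)^4 = 531441/14641.

Therefore m_{8} = σ^{8} · C_4 = (531441/14641) · 14 = 7440174/14641.


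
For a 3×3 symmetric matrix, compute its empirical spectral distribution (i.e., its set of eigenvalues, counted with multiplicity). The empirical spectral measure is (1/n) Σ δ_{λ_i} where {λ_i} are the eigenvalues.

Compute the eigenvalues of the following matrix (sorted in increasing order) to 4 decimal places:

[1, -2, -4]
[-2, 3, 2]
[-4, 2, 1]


Since M is real symmetric, all three eigenvalues are real; they are the roots of det(λI − M) = λ³ − (tr M) λ² + s λ − det M, where s is the sum of the principal 2×2 minors.
tr M = 1 + 3 + 1 = 5.
s = (1·3 − (-2)²) + (1·1 − (-4)²) + (3·1 − 2²) = -1 + (-15) + (-1) = -17.
det M (expand along row 1) = 1·(-1) − (-2)·6 + (-4)·8 = -21.
Characteristic polynomial: λ³ − 5λ² − 17λ + 21 = 0.
Substitute λ = y + (tr M)/3 = y + 1.666667 to remove the quadratic term: y³ + p·y + q = 0 with p = s − (tr M)²/3 = -25.333333 and q = −2(tr M)³/27 + (tr M)·s/3 − det M = -16.592593.
Three real roots ⇒ use the trigonometric (Viète) form: r = 2√(−p/3) = 5.811865, φ = arccos(3q/(p·r)) = arccos(0.338086) = 1.225914 rad.
y_k = r·cos(φ/3 − 2πk/3) for k = 0, 1, 2 gives y = 5.333333, -0.666667, -4.666667.
λ_k = y_k + 1.666667 gives λ = 7.0000, 1.0000, -3.0000 (check: the sum is 5.0000 = tr M).

Eigenvalues sorted in increasing order: [-3.0000, 1.0000, 7.0000].


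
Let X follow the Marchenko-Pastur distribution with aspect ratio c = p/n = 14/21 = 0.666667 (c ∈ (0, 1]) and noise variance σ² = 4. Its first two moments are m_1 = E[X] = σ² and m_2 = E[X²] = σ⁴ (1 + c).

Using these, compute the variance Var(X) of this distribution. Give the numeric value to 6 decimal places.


m_1 = E[X] = σ² = 4, so m_1² = 16.
m_2 = E[X²] = σ⁴ (1 + c) = 16 · (1 + 0.666667) = 16 · 1.666667 = 26.666667.
(Note m_2 − m_1² simplifies to c · σ⁴ = 0.666667 · 16.)

Var(X) = m_2 − m_1² = 26.666667 − 16 = 10.666667.


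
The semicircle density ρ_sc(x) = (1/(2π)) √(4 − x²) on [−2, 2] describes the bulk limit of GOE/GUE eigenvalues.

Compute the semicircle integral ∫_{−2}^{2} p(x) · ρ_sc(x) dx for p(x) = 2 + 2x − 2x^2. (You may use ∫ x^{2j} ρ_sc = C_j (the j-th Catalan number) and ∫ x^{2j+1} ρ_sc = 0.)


Write p(x) = Σ a_i x^i, split into monomials and integrate each against ρ_sc separately.
Using ∫ x^{2j} ρ_sc = C_j = (1/(j+1)) C(2j, j) (Catalan numbers) and ∫ x^{2j+1} ρ_sc = 0 (odd monomials vanish by symmetry):
  i = 0 (even): a_0 · C_{0} = 2 · 1 = 2
  i = 1 (odd): ∫ x^1 ρ_sc = 0 (vanishes)
  i = 2 (even): a_2 · C_{1} = -2 · 1 = -2

Summing the contributions: ∫_{−2}^{2} p(x) ρ_sc(x) dx = 2 + (-2) = 0.


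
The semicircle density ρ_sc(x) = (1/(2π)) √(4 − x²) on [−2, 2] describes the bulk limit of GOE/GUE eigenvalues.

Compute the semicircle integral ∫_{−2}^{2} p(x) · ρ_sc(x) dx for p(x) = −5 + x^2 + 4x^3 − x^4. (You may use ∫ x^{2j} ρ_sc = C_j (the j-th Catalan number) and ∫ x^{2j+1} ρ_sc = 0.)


Write p(x) = Σ a_i x^i, split into monomials and integrate each against ρ_sc separately.
Using ∫ x^{2j} ρ_sc = C_j = (1/(j+1)) C(2j, j) (Catalan numbers) and ∫ x^{2j+1} ρ_sc = 0 (odd monomials vanish by symmetry):
  i = 0 (even): a_0 · C_{0} = -5 · 1 = -5
  i = 2 (even): a_2 · C_{1} = 1 · 1 = 1
  i = 3 (odd): ∫ x^3 ρ_sc = 0 (vanishes)
  i = 4 (even): a_4 · C_{2} = -1 · 2 = -2

Summing the contributions: ∫_{−2}^{2} p(x) ρ_sc(x) dx = (-5) + 1 + (-2) = -6.


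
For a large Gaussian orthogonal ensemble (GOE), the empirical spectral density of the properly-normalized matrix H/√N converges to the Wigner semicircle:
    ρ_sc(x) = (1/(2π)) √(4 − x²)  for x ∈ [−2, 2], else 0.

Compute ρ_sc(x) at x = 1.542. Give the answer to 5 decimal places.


ρ_sc(x) = (1/(2π)) √(4 − x²). With x = 1.542:
  4 − x² = 4 − (1.542)² = 4 − 2.377764 = 1.622236.
  √(4 − x²) = 1.273670.
  1/(2π) = 0.159155.
  ρ_sc(1.542) = 0.159155 · 1.273670 = 0.202711.

Rounded to 5 decimal places: ρ_sc(1.542) ≈ 0.20271.


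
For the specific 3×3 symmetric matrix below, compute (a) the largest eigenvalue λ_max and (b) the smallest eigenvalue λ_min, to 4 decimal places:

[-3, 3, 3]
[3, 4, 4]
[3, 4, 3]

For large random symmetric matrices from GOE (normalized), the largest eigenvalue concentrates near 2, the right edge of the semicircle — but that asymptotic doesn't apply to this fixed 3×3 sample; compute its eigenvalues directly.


Since M is real symmetric, all three eigenvalues are real; they are the roots of det(λI − M) = λ³ − (tr M) λ² + s λ − det M, where s is the sum of the principal 2×2 minors.
tr M = -3 + 4 + 3 = 4.
s = ((-3)·4 − 3²) + ((-3)·3 − 3²) + (4·3 − 4²) = -21 + (-18) + (-4) = -43.
det M (expand along row 1) = (-3)·(-4) − 3·(-3) + 3·0 = 21.
Characteristic polynomial: λ³ − 4λ² − 43λ − 21 = 0.
Substitute λ = y + (tr M)/3 = y + 1.333333 to remove the quadratic term: y³ + p·y + q = 0 with p = s − (tr M)²/3 = -48.333333 and q = −2(tr M)³/27 + (tr M)·s/3 − det M = -83.074074.
Three real roots ⇒ use the trigonometric (Viète) form: r = 2√(−p/3) = 8.027730, φ = arccos(3q/(p·r)) = arccos(0.642314) = 0.873283 rad.
y_k = r·cos(φ/3 − 2πk/3) for k = 0, 1, 2 gives y = 7.690006, -1.849712, -5.840294.
λ_k = y_k + 1.333333 gives λ = 9.0233, -0.5164, -4.5070 (check: the sum is 4.0000 = tr M).

Hence λ_max = 9.0233 and λ_min = -4.5070.


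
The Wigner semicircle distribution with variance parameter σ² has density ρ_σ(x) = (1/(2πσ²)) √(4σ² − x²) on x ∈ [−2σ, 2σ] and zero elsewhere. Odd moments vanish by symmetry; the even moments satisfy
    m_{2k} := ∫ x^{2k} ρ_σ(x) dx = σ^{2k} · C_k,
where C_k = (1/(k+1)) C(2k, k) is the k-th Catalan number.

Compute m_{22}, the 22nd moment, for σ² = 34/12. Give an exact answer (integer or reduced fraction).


By the scaled semicircle moment identity, m_{2k} = σ^{2k} · C_k with k = 11.
C_11 = (1/(k+1)) · C(2k, k) = (1/12) · C(22, 11) = (1/12) · 705432 = 58786.
σ^{2k} = (σ²)^k = (34/12)^11 = 34271896307633/362797056.

Therefore m_{22} = σ^{22} · C_11 = (34271896307633/362797056) · 58786 = 1007353848170256769/181398528.


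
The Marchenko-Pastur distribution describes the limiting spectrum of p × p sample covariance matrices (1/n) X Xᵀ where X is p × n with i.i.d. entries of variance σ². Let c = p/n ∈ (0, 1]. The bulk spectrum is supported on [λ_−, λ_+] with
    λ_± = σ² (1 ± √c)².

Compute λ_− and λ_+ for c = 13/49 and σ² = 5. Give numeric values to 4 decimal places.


c = 13/49 = 0.265306; √c = 0.515079.
λ_− = σ² (1 − √c)² = 5 · (1 − 0.515079)² = 5 · (0.484921)² = 1.175743.
λ_+ = σ² (1 + √c)² = 5 · (1 + 0.515079)² = 5 · (1.515079)² = 11.477318.

Rounded to 4 decimal places: λ_− ≈ 1.1757, λ_+ ≈ 11.4773.


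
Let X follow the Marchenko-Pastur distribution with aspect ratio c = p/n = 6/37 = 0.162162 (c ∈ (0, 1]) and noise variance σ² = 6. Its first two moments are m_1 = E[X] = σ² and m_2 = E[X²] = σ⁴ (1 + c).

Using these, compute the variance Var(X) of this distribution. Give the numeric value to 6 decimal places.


m_1 = E[X] = σ² = 6, so m_1² = 36.
m_2 = E[X²] = σ⁴ (1 + c) = 36 · (1 + 0.162162) = 36 · 1.162162 = 41.837838.
(Note m_2 − m_1² simplifies to c · σ⁴ = 0.162162 · 36.)

Var(X) = m_2 − m_1² = 41.837838 − 36 = 5.837838.


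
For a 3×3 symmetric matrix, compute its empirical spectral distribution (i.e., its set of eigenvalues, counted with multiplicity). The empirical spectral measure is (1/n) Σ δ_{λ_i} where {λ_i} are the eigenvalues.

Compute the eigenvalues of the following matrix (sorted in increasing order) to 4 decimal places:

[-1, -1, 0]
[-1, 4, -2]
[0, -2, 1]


Since M is real symmetric, all three eigenvalues are real; they are the roots of det(λI − M) = λ³ − (tr M) λ² + s λ − det M, where s is the sum of the principal 2×2 minors.
tr M = -1 + 4 + 1 = 4.
s = ((-1)·4 − (-1)²) + ((-1)·1 − 0²) + (4·1 − (-2)²) = -5 + (-1) + 0 = -6.
det M (expand along row 1) = (-1)·0 − (-1)·(-1) + 0·2 = -1.
Characteristic polynomial: λ³ − 4λ² − 6λ + 1 = 0.
Substitute λ = y + (tr M)/3 = y + 1.333333 to remove the quadratic term: y³ + p·y + q = 0 with p = s − (tr M)²/3 = -11.333333 and q = −2(tr M)³/27 + (tr M)·s/3 − det M = -11.740741.
Three real roots ⇒ use the trigonometric (Viète) form: r = 2√(−p/3) = 3.887301, φ = arccos(3q/(p·r)) = arccos(0.799486) = 0.644357 rad.
y_k = r·cos(φ/3 − 2πk/3) for k = 0, 1, 2 gives y = 3.797979, -1.181460, -2.616519.
λ_k = y_k + 1.333333 gives λ = 5.1313, 0.1519, -1.2832 (check: the sum is 4.0000 = tr M).

Eigenvalues sorted in increasing order: [-1.2832, 0.1519, 5.1313].


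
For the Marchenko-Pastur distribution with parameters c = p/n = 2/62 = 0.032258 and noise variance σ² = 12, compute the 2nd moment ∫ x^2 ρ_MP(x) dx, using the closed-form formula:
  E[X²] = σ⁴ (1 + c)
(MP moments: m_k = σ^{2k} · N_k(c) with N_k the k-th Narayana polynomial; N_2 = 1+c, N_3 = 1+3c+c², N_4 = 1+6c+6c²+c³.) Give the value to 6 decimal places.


E[X²] = σ⁴ (1 + c) (second MP moment). With σ² = 12 (so σ⁴ = 144) and c = 2/62 = 0.032258: E[X²] = 144 · (1 + 0.032258) = 144 · 1.032258.

So E[X^2] = 148.645161.


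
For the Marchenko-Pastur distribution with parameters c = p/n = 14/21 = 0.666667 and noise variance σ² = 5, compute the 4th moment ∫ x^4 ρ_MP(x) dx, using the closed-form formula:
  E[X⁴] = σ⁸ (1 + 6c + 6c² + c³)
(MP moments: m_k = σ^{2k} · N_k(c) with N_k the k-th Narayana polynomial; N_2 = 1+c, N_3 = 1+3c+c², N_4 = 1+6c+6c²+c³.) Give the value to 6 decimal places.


E[X⁴] = σ⁸ (1 + 6c + 6c² + c³) (fourth MP moment). With σ² = 5 (so σ⁸ = 625) and c = 14/21 = 0.666667: E[X⁴] = 625 · (1 + 6·0.666667 + 6·(0.666667)² + (0.666667)³) = 625 · 7.962963.

So E[X^4] = 4976.851852.


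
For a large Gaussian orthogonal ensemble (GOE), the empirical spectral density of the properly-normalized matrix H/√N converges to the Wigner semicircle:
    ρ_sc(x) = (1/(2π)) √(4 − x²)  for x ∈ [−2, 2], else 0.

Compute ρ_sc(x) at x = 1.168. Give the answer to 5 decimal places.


ρ_sc(x) = (1/(2π)) √(4 − x²). With x = 1.168:
  4 − x² = 4 − (1.168)² = 4 − 1.364224 = 2.635776.
  √(4 − x²) = 1.623507.
  1/(2π) = 0.159155.
  ρ_sc(1.168) = 0.159155 · 1.623507 = 0.258389.

Rounded to 5 decimal places: ρ_sc(1.168) ≈ 0.25839.


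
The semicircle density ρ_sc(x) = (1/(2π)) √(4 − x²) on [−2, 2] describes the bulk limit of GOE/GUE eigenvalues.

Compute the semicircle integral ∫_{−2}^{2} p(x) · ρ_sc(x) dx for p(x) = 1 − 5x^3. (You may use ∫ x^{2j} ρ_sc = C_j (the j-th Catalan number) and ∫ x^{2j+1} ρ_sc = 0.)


Write p(x) = Σ a_i x^i, split into monomials and integrate each against ρ_sc separately.
Using ∫ x^{2j} ρ_sc = C_j = (1/(j+1)) C(2j, j) (Catalan numbers) and ∫ x^{2j+1} ρ_sc = 0 (odd monomials vanish by symmetry):
  i = 0 (even): a_0 · C_{0} = 1 · 1 = 1
  i = 3 (odd): ∫ x^3 ρ_sc = 0 (vanishes)

Summing the contributions: ∫_{−2}^{2} p(x) ρ_sc(x) dx = 1.


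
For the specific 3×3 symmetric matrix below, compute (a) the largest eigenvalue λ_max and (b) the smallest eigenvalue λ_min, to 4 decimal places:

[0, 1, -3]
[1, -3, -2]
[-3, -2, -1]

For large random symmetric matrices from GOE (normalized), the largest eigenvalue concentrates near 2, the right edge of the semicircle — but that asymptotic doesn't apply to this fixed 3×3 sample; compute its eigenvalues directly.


Since M is real symmetric, all three eigenvalues are real; they are the roots of det(λI − M) = λ³ − (tr M) λ² + s λ − det M, where s is the sum of the principal 2×2 minors.
tr M = 0 + (-3) + (-1) = -4.
s = (0·(-3) − 1²) + (0·(-1) − (-3)²) + ((-3)·(-1) − (-2)²) = -1 + (-9) + (-1) = -11.
det M (expand along row 1) = 0·(-1) − 1·(-7) + (-3)·(-11) = 40.
Characteristic polynomial: λ³ + 4λ² − 11λ − 40 = 0.
Substitute λ = y + (tr M)/3 = y − 1.333333 to remove the quadratic term: y³ + p·y + q = 0 with p = s − (tr M)²/3 = -16.333333 and q = −2(tr M)³/27 + (tr M)·s/3 − det M = -20.592593.
Three real roots ⇒ use the trigonometric (Viète) form: r = 2√(−p/3) = 4.666667, φ = arccos(3q/(p·r)) = arccos(0.810496) = 0.625799 rad.
y_k = r·cos(φ/3 − 2πk/3) for k = 0, 1, 2 gives y = 4.565502, -1.445807, -3.119695.
λ_k = y_k − 1.333333 gives λ = 3.2322, -2.7791, -4.4530 (check: the sum is -4.0000 = tr M).

Hence λ_max = 3.2322 and λ_min = -4.4530.


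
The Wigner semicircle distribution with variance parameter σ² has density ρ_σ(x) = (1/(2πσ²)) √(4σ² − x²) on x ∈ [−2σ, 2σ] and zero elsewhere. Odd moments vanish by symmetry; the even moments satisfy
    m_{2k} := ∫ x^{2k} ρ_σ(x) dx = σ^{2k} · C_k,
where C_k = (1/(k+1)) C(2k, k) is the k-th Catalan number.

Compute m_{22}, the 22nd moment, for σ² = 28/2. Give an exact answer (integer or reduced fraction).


By the scaled semicircle moment identity, m_{2k} = σ^{2k} · C_k with k = 11.
C_11 = (1/(k+1)) · C(2k, k) = (1/12) · C(22, 11) = (1/12) · 705432 = 58786.
σ^{2k} = (σ²)^k = (28/2)^11 = 4049565169664.

Therefore m_{22} = σ^{22} · C_11 = 4049565169664 · 58786 = 238057738063867904.


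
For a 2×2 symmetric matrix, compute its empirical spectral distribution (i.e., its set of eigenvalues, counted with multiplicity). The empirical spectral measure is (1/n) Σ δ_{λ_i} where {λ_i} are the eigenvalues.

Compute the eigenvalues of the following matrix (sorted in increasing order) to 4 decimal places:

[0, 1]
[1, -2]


Since M is real symmetric, both eigenvalues are real; they are the roots of det(λI − M) = λ² − (tr M) λ + det M.
tr M = 0 + (-2) = -2.
det M = 0·(-2) − 1² = 0 − 1 = -1.
Characteristic polynomial: λ² + 2λ − 1 = 0.
Discriminant Δ = (tr M)² − 4·det M = 4 − (-4) = 8; √Δ = 2.828427.
λ = (tr M ± √Δ)/2 = (-2 ± 2.828427)/2, giving (tr M − √Δ)/2 = -2.4142 and (tr M + √Δ)/2 = 0.4142.

Eigenvalues sorted in increasing order: [-2.4142, 0.4142].


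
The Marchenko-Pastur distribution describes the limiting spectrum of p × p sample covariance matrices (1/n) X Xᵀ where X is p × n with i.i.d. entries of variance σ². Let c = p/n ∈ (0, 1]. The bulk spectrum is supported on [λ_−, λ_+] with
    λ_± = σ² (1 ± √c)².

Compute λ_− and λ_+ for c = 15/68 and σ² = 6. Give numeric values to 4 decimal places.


c = 15/68 = 0.220588; √c = 0.469668.
λ_− = σ² (1 − √c)² = 6 · (1 − 0.469668)² = 6 · (0.530332)² = 1.687511.
λ_+ = σ² (1 + √c)² = 6 · (1 + 0.469668)² = 6 · (1.469668)² = 12.959548.

Rounded to 4 decimal places: λ_− ≈ 1.6875, λ_+ ≈ 12.9595.


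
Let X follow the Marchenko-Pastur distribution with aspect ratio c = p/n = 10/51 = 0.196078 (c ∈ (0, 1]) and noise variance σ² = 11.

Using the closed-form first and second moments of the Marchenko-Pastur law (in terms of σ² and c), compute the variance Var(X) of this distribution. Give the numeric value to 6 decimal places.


Recall the MP moments m_1 = E[X] = σ² and m_2 = E[X²] = σ⁴ (1 + c).
m_1 = E[X] = σ² = 11, so m_1² = 121.
m_2 = E[X²] = σ⁴ (1 + c) = 121 · (1 + 0.196078) = 121 · 1.196078 = 144.725490.
(Note m_2 − m_1² simplifies to c · σ⁴ = 0.196078 · 121.)

Var(X) = m_2 − m_1² = 144.725490 − 121 = 23.725490.


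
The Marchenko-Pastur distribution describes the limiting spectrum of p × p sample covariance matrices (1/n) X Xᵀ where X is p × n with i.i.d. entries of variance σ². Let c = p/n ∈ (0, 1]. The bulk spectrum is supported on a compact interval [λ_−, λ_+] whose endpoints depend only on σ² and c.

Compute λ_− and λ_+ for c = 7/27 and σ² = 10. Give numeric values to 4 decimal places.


c = 7/27 = 0.259259; √c = 0.509175.
λ_− = σ² (1 − √c)² = 10 · (1 − 0.509175)² = 10 · (0.490825)² = 2.409091.
λ_+ = σ² (1 + √c)² = 10 · (1 + 0.509175)² = 10 · (1.509175)² = 22.776094.

Rounded to 4 decimal places: λ_− ≈ 2.4091, λ_+ ≈ 22.7761.


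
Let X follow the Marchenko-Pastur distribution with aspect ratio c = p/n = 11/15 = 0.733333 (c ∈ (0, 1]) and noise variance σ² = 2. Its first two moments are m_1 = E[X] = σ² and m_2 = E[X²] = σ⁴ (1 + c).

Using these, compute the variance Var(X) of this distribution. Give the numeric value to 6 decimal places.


m_1 = E[X] = σ² = 2, so m_1² = 4.
m_2 = E[X²] = σ⁴ (1 + c) = 4 · (1 + 0.733333) = 4 · 1.733333 = 6.933333.
(Note m_2 − m_1² simplifies to c · σ⁴ = 0.733333 · 4.)

Var(X) = m_2 − m_1² = 6.933333 − 4 = 2.933333.


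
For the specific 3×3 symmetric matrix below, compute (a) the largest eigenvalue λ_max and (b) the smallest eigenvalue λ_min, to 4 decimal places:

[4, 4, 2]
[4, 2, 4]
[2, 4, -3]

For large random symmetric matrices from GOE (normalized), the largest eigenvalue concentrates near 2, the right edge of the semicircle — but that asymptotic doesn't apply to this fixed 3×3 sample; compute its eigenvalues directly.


Since M is real symmetric, all three eigenvalues are real; they are the roots of det(λI − M) = λ³ − (tr M) λ² + s λ − det M, where s is the sum of the principal 2×2 minors.
tr M = 4 + 2 + (-3) = 3.
s = (4·2 − 4²) + (4·(-3) − 2²) + (2·(-3) − 4²) = -8 + (-16) + (-22) = -46.
det M (expand along row 1) = 4·(-22) − 4·(-20) + 2·12 = 16.
Characteristic polynomial: λ³ − 3λ² − 46λ − 16 = 0.
Substitute λ = y + (tr M)/3 = y + 1.000000 to remove the quadratic term: y³ + p·y + q = 0 with p = s − (tr M)²/3 = -49.000000 and q = −2(tr M)³/27 + (tr M)·s/3 − det M = -64.000000.
Three real roots ⇒ use the trigonometric (Viète) form: r = 2√(−p/3) = 8.082904, φ = arccos(3q/(p·r)) = arccos(0.484772) = 1.064694 rad.
y_k = r·cos(φ/3 − 2πk/3) for k = 0, 1, 2 gives y = 7.579193, -1.357134, -6.222059.
λ_k = y_k + 1.000000 gives λ = 8.5792, -0.3571, -5.2221 (check: the sum is 3.0000 = tr M).

Hence λ_max = 8.5792 and λ_min = -5.2221.


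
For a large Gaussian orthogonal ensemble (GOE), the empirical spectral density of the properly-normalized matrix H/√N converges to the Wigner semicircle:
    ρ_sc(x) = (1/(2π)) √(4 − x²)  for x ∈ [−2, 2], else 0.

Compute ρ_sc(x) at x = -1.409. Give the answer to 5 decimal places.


ρ_sc(x) = (1/(2π)) √(4 − x²). With x = -1.409:
  4 − x² = 4 − (-1.409)² = 4 − 1.985281 = 2.014719.
  √(4 − x²) = 1.419408.
  1/(2π) = 0.159155.
  ρ_sc(-1.409) = 0.159155 · 1.419408 = 0.225906.

Rounded to 5 decimal places: ρ_sc(-1.409) ≈ 0.22591.


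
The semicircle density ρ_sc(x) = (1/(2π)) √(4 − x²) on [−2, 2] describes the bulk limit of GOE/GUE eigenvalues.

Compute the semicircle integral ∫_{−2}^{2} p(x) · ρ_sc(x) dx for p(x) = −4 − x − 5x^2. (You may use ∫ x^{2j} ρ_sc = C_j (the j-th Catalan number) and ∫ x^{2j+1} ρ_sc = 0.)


Write p(x) = Σ a_i x^i, split into monomials and integrate each against ρ_sc separately.
Using ∫ x^{2j} ρ_sc = C_j = (1/(j+1)) C(2j, j) (Catalan numbers) and ∫ x^{2j+1} ρ_sc = 0 (odd monomials vanish by symmetry):
  i = 0 (even): a_0 · C_{0} = -4 · 1 = -4
  i = 1 (odd): ∫ x^1 ρ_sc = 0 (vanishes)
  i = 2 (even): a_2 · C_{1} = -5 · 1 = -5

Summing the contributions: ∫_{−2}^{2} p(x) ρ_sc(x) dx = (-4) + (-5) = -9.


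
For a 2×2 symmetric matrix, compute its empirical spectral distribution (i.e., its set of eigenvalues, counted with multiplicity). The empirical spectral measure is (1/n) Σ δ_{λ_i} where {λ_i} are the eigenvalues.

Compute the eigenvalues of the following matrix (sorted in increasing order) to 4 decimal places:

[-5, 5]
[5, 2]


Since M is real symmetric, both eigenvalues are real; they are the roots of det(λI − M) = λ² − (tr M) λ + det M.
tr M = -5 + 2 = -3.
det M = (-5)·2 − 5² = -10 − 25 = -35.
Characteristic polynomial: λ² + 3λ − 35 = 0.
Discriminant Δ = (tr M)² − 4·det M = 9 − (-140) = 149; √Δ = 12.206556.
λ = (tr M ± √Δ)/2 = (-3 ± 12.206556)/2, giving (tr M − √Δ)/2 = -7.6033 and (tr M + √Δ)/2 = 4.6033.

Eigenvalues sorted in increasing order: [-7.6033, 4.6033].


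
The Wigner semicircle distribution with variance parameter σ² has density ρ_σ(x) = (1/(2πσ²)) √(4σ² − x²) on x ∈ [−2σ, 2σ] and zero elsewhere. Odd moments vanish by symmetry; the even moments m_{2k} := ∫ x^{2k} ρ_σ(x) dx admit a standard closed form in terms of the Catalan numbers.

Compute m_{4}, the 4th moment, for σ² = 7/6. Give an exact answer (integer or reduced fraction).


By the scaled semicircle moment identity, m_{2k} = σ^{2k} · C_k with k = 2.
C_2 = (1/(k+1)) · C(2k, k) = (1/3) · C(4, 2) = (1/3) · 6 = 2.
σ^{2k} = (σ²)^k = (7/6)^2 = 49/36.

Therefore m_{4} = σ^{4} · C_2 = (49/36) · 2 = 49/18.


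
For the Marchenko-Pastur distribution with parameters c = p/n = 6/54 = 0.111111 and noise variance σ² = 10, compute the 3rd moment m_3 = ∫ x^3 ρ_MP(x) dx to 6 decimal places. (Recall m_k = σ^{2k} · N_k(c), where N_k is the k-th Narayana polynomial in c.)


E[X³] = σ⁶ (1 + 3c + c²) (third MP moment). With σ² = 10 (so σ⁶ = 1000) and c = 6/54 = 0.111111: E[X³] = 1000 · (1 + 3·0.111111 + (0.111111)²) = 1000 · 1.345679.

So E[X^3] = 1345.679012.


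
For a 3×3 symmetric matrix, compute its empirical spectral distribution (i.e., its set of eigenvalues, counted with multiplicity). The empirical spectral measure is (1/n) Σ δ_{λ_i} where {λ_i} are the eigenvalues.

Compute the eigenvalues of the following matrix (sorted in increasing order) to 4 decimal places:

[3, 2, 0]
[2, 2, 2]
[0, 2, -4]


Since M is real symmetric, all three eigenvalues are real; they are the roots of det(λI − M) = λ³ − (tr M) λ² + s λ − det M, where s is the sum of the principal 2×2 minors.
tr M = 3 + 2 + (-4) = 1.
s = (3·2 − 2²) + (3·(-4) − 0²) + (2·(-4) − 2²) = 2 + (-12) + (-12) = -22.
det M (expand along row 1) = 3·(-12) − 2·(-8) + 0·4 = -20.
Characteristic polynomial: λ³ − λ² − 22λ + 20 = 0.
Substitute λ = y + (tr M)/3 = y + 0.333333 to remove the quadratic term: y³ + p·y + q = 0 with p = s − (tr M)²/3 = -22.333333 and q = −2(tr M)³/27 + (tr M)·s/3 − det M = 12.592593.
Three real roots ⇒ use the trigonometric (Viète) form: r = 2√(−p/3) = 5.456902, φ = arccos(3q/(p·r)) = arccos(-0.309982) = 1.885971 rad.
y_k = r·cos(φ/3 − 2πk/3) for k = 0, 1, 2 gives y = 4.413641, 0.572238, -4.985879.
λ_k = y_k + 0.333333 gives λ = 4.7470, 0.9056, -4.6525 (check: the sum is 1.0000 = tr M).

Eigenvalues sorted in increasing order: [-4.6525, 0.9056, 4.7470].


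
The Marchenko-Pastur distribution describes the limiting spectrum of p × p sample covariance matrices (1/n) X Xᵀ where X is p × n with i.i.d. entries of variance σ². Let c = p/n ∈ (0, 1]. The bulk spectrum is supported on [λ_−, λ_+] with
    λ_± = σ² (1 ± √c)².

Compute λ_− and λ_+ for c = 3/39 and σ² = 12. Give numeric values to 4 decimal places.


c = 3/39 = 0.076923; √c = 0.277350.
λ_− = σ² (1 − √c)² = 12 · (1 − 0.277350)² = 12 · (0.722650)² = 6.266675.
λ_+ = σ² (1 + √c)² = 12 · (1 + 0.277350)² = 12 · (1.277350)² = 19.579479.

Rounded to 4 decimal places: λ_− ≈ 6.2667, λ_+ ≈ 19.5795.


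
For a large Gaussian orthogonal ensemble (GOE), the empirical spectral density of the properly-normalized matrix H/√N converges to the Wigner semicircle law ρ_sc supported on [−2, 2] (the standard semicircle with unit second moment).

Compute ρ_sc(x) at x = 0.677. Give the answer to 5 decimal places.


ρ_sc(x) = (1/(2π)) √(4 − x²). With x = 0.677:
  4 − x² = 4 − (0.677)² = 4 − 0.458329 = 3.541671.
  √(4 − x²) = 1.881933.
  1/(2π) = 0.159155.
  ρ_sc(0.677) = 0.159155 · 1.881933 = 0.299519.

Rounded to 5 decimal places: ρ_sc(0.677) ≈ 0.29952.


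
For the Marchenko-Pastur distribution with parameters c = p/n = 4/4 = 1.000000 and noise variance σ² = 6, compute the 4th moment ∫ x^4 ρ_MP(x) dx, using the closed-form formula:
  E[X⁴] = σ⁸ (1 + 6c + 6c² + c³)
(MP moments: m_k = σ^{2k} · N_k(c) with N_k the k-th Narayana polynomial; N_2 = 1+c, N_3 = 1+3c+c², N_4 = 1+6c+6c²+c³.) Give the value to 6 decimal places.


E[X⁴] = σ⁸ (1 + 6c + 6c² + c³) (fourth MP moment). With σ² = 6 (so σ⁸ = 1296) and c = 4/4 = 1.000000: E[X⁴] = 1296 · (1 + 6·1.000000 + 6·(1.000000)² + (1.000000)³) = 1296 · 14.000000.

So E[X^4] = 18144.000000.


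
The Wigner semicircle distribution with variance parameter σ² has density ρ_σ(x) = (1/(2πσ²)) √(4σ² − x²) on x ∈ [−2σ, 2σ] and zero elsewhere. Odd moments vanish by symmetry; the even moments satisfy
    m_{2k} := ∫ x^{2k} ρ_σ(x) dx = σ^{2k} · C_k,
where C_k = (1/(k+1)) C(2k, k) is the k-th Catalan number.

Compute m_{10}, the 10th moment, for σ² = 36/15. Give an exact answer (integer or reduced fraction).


By the scaled semicircle moment identity, m_{2k} = σ^{2k} · C_k with k = 5.
C_5 = (1/(k+1)) · C(2k, k) = (1/6) · C(10, 5) = (1/6) · 252 = 42.
σ^{2k} = (σ²)^k = (36/15)^5 = 248832/3125.

Therefore m_{10} = σ^{10} · C_5 = (248832/3125) · 42 = 10450944/3125.


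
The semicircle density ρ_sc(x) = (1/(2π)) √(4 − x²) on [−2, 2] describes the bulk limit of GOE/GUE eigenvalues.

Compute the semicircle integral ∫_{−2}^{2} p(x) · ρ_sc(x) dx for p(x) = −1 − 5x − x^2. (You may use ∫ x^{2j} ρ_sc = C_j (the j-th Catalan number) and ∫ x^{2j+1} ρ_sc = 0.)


Write p(x) = Σ a_i x^i, split into monomials and integrate each against ρ_sc separately.
Using ∫ x^{2j} ρ_sc = C_j = (1/(j+1)) C(2j, j) (Catalan numbers) and ∫ x^{2j+1} ρ_sc = 0 (odd monomials vanish by symmetry):
  i = 0 (even): a_0 · C_{0} = -1 · 1 = -1
  i = 1 (odd): ∫ x^1 ρ_sc = 0 (vanishes)
  i = 2 (even): a_2 · C_{1} = -1 · 1 = -1

Summing the contributions: ∫_{−2}^{2} p(x) ρ_sc(x) dx = (-1) + (-1) = -2.


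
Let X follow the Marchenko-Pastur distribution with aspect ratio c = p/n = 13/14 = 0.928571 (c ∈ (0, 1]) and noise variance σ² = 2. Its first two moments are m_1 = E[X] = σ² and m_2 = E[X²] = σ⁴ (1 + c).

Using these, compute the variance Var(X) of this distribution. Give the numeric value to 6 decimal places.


m_1 = E[X] = σ² = 2, so m_1² = 4.
m_2 = E[X²] = σ⁴ (1 + c) = 4 · (1 + 0.928571) = 4 · 1.928571 = 7.714286.
(Note m_2 − m_1² simplifies to c · σ⁴ = 0.928571 · 4.)

Var(X) = m_2 − m_1² = 7.714286 − 4 = 3.714286.


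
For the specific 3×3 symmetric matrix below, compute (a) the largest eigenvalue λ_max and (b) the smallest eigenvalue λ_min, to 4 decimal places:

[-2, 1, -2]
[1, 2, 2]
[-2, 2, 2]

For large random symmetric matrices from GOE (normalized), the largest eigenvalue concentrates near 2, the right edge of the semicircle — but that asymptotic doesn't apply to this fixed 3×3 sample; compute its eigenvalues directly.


Since M is real symmetric, all three eigenvalues are real; they are the roots of det(λI − M) = λ³ − (tr M) λ² + s λ − det M, where s is the sum of the principal 2×2 minors.
tr M = -2 + 2 + 2 = 2.
s = ((-2)·2 − 1²) + ((-2)·2 − (-2)²) + (2·2 − 2²) = -5 + (-8) + 0 = -13.
det M (expand along row 1) = (-2)·0 − 1·6 + (-2)·6 = -18.
Characteristic polynomial: λ³ − 2λ² − 13λ + 18 = 0.
Substitute λ = y + (tr M)/3 = y + 0.666667 to remove the quadratic term: y³ + p·y + q = 0 with p = s − (tr M)²/3 = -14.333333 and q = −2(tr M)³/27 + (tr M)·s/3 − det M = 8.740741.
Three real roots ⇒ use the trigonometric (Viète) form: r = 2√(−p/3) = 4.371626, φ = arccos(3q/(p·r)) = arccos(-0.418484) = 2.002572 rad.
y_k = r·cos(φ/3 − 2πk/3) for k = 0, 1, 2 gives y = 3.433286, 0.627018, -4.060303.
λ_k = y_k + 0.666667 gives λ = 4.1000, 1.2937, -3.3936 (check: the sum is 2.0000 = tr M).

Hence λ_max = 4.1000 and λ_min = -3.3936.


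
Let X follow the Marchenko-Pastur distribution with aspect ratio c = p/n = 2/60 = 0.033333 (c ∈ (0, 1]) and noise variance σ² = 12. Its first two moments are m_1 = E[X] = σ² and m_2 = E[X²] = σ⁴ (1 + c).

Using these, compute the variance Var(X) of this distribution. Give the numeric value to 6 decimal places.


m_1 = E[X] = σ² = 12, so m_1² = 144.
m_2 = E[X²] = σ⁴ (1 + c) = 144 · (1 + 0.033333) = 144 · 1.033333 = 148.800000.
(Note m_2 − m_1² simplifies to c · σ⁴ = 0.033333 · 144.)

Var(X) = m_2 − m_1² = 148.800000 − 144 = 4.800000.


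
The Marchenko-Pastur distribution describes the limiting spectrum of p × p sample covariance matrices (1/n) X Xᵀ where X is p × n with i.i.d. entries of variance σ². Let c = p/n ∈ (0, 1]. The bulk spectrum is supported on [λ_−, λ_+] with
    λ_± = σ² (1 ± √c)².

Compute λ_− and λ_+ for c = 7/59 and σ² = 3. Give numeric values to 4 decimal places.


c = 7/59 = 0.118644; √c = 0.344447.
λ_− = σ² (1 − √c)² = 3 · (1 − 0.344447)² = 3 · (0.655553)² = 1.289247.
λ_+ = σ² (1 + √c)² = 3 · (1 + 0.344447)² = 3 · (1.344447)² = 5.422617.

Rounded to 4 decimal places: λ_− ≈ 1.2892, λ_+ ≈ 5.4226.


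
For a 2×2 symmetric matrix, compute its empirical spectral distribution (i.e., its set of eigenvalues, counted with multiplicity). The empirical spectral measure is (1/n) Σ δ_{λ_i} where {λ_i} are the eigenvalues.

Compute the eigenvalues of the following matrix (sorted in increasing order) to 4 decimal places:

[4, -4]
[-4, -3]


Since M is real symmetric, both eigenvalues are real; they are the roots of det(λI − M) = λ² − (tr M) λ + det M.
tr M = 4 + (-3) = 1.
det M = 4·(-3) − (-4)² = -12 − 16 = -28.
Characteristic polynomial: λ² − λ − 28 = 0.
Discriminant Δ = (tr M)² − 4·det M = 1 − (-112) = 113; √Δ = 10.630146.
λ = (tr M ± √Δ)/2 = (1 ± 10.630146)/2, giving (tr M − √Δ)/2 = -4.8151 and (tr M + √Δ)/2 = 5.8151.

Eigenvalues sorted in increasing order: [-4.8151, 5.8151].


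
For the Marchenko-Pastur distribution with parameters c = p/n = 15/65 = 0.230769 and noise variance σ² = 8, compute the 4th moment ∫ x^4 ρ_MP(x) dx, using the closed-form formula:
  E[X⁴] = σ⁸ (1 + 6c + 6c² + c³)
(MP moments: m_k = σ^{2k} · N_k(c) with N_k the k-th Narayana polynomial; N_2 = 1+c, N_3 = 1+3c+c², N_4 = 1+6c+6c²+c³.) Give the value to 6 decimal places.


E[X⁴] = σ⁸ (1 + 6c + 6c² + c³) (fourth MP moment). With σ² = 8 (so σ⁸ = 4096) and c = 15/65 = 0.230769: E[X⁴] = 4096 · (1 + 6·0.230769 + 6·(0.230769)² + (0.230769)³) = 4096 · 2.716431.

So E[X^4] = 11126.503414.


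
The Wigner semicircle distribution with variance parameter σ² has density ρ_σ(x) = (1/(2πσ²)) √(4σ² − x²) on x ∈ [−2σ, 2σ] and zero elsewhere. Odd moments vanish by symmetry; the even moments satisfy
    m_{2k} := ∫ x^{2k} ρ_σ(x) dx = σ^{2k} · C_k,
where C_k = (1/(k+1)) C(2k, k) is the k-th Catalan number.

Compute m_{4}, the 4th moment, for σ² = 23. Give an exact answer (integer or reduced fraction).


By the scaled semicircle moment identity, m_{2k} = σ^{2k} · C_k with k = 2.
C_2 = (1/(k+1)) · C(2k, k) = (1/3) · C(4, 2) = (1/3) · 6 = 2.
σ^{2k} = (σ²)^k = (23)^2 = 529.

Therefore m_{4} = σ^{4} · C_2 = 529 · 2 = 1058.


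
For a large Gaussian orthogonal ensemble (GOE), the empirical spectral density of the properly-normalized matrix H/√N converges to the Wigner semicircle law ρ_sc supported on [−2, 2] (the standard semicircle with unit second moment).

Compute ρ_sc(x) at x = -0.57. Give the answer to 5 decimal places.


ρ_sc(x) = (1/(2π)) √(4 − x²). With x = -0.57:
  4 − x² = 4 − (-0.57)² = 4 − 0.324900 = 3.675100.
  √(4 − x²) = 1.917055.
  1/(2π) = 0.159155.
  ρ_sc(-0.57) = 0.159155 · 1.917055 = 0.305109.

Rounded to 5 decimal places: ρ_sc(-0.57) ≈ 0.30511.


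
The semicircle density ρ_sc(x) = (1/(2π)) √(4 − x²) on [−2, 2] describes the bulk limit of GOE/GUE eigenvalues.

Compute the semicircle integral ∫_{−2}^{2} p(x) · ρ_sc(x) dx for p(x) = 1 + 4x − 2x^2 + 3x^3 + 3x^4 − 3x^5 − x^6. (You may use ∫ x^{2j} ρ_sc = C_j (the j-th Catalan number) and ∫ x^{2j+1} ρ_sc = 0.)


Write p(x) = Σ a_i x^i, split into monomials and integrate each against ρ_sc separately.
Using ∫ x^{2j} ρ_sc = C_j = (1/(j+1)) C(2j, j) (Catalan numbers) and ∫ x^{2j+1} ρ_sc = 0 (odd monomials vanish by symmetry):
  i = 0 (even): a_0 · C_{0} = 1 · 1 = 1
  i = 1 (odd): ∫ x^1 ρ_sc = 0 (vanishes)
  i = 2 (even): a_2 · C_{1} = -2 · 1 = -2
  i = 3 (odd): ∫ x^3 ρ_sc = 0 (vanishes)
  i = 4 (even): a_4 · C_{2} = 3 · 2 = 6
  i = 5 (odd): ∫ x^5 ρ_sc = 0 (vanishes)
  i = 6 (even): a_6 · C_{3} = -1 · 5 = -5

Summing the contributions: ∫_{−2}^{2} p(x) ρ_sc(x) dx = 1 + (-2) + 6 + (-5) = 0.


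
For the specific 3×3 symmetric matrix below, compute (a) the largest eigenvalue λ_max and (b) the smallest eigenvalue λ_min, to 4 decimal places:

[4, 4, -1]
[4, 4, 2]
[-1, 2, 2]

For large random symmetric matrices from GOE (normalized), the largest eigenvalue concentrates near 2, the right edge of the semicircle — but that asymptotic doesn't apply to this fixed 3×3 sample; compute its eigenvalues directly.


Since M is real symmetric, all three eigenvalues are real; they are the roots of det(λI − M) = λ³ − (tr M) λ² + s λ − det M, where s is the sum of the principal 2×2 minors.
tr M = 4 + 4 + 2 = 10.
s = (4·4 − 4²) + (4·2 − (-1)²) + (4·2 − 2²) = 0 + 7 + 4 = 11.
det M (expand along row 1) = 4·4 − 4·10 + (-1)·12 = -36.
Characteristic polynomial: λ³ − 10λ² + 11λ + 36 = 0.
Substitute λ = y + (tr M)/3 = y + 3.333333 to remove the quadratic term: y³ + p·y + q = 0 with p = s − (tr M)²/3 = -22.333333 and q = −2(tr M)³/27 + (tr M)·s/3 − det M = -1.407407.
Three real roots ⇒ use the trigonometric (Viète) form: r = 2√(−p/3) = 5.456902, φ = arccos(3q/(p·r)) = arccos(0.034645) = 1.536144 rad.
y_k = r·cos(φ/3 − 2πk/3) for k = 0, 1, 2 gives y = 4.757015, -0.063029, -4.693986.
λ_k = y_k + 3.333333 gives λ = 8.0903, 3.2703, -1.3607 (check: the sum is 10.0000 = tr M).

Hence λ_max = 8.0903 and λ_min = -1.3607.


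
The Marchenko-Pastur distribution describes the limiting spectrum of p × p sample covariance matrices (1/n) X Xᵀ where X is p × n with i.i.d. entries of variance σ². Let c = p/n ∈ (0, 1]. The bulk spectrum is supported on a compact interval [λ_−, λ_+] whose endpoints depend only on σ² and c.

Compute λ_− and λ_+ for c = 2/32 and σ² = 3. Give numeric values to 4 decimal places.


c = 2/32 = 0.062500; √c = 0.250000.
λ_− = σ² (1 − √c)² = 3 · (1 − 0.250000)² = 3 · (0.750000)² = 1.687500.
λ_+ = σ² (1 + √c)² = 3 · (1 + 0.250000)² = 3 · (1.250000)² = 4.687500.

Rounded to 4 decimal places: λ_− ≈ 1.6875, λ_+ ≈ 4.6875.


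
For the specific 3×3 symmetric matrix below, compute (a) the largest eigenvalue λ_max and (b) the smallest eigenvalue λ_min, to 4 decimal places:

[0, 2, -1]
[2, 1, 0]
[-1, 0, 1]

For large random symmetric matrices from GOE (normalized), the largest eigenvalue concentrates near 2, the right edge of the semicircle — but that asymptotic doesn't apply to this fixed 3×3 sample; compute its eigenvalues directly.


Since M is real symmetric, all three eigenvalues are real; they are the roots of det(λI − M) = λ³ − (tr M) λ² + s λ − det M, where s is the sum of the principal 2×2 minors.
tr M = 0 + 1 + 1 = 2.
s = (0·1 − 2²) + (0·1 − (-1)²) + (1·1 − 0²) = -4 + (-1) + 1 = -4.
det M (expand along row 1) = 0·1 − 2·2 + (-1)·1 = -5.
Characteristic polynomial: λ³ − 2λ² − 4λ + 5 = 0.
Substitute λ = y + (tr M)/3 = y + 0.666667 to remove the quadratic term: y³ + p·y + q = 0 with p = s − (tr M)²/3 = -5.333333 and q = −2(tr M)³/27 + (tr M)·s/3 − det M = 1.740741.
Three real roots ⇒ use the trigonometric (Viète) form: r = 2√(−p/3) = 2.666667, φ = arccos(3q/(p·r)) = arccos(-0.367188) = 1.946780 rad.
y_k = r·cos(φ/3 − 2πk/3) for k = 0, 1, 2 gives y = 2.124621, 0.333333, -2.457955.
λ_k = y_k + 0.666667 gives λ = 2.7913, 1.0000, -1.7913 (check: the sum is 2.0000 = tr M).

Hence λ_max = 2.7913 and λ_min = -1.7913.


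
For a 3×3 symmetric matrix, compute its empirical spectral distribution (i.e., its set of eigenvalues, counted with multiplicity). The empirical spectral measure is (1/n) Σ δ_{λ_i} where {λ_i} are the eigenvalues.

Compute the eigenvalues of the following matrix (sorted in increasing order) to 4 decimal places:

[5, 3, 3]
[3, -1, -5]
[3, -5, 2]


Since M is real symmetric, all three eigenvalues are real; they are the roots of det(λI − M) = λ³ − (tr M) λ² + s λ − det M, where s is the sum of the principal 2×2 minors.
tr M = 5 + (-1) + 2 = 6.
s = (5·(-1) − 3²) + (5·2 − 3²) + ((-1)·2 − (-5)²) = -14 + 1 + (-27) = -40.
det M (expand along row 1) = 5·(-27) − 3·21 + 3·(-12) = -234.
Characteristic polynomial: λ³ − 6λ² − 40λ + 234 = 0.
Substitute λ = y + (tr M)/3 = y + 2.000000 to remove the quadratic term: y³ + p·y + q = 0 with p = s − (tr M)²/3 = -52.000000 and q = −2(tr M)³/27 + (tr M)·s/3 − det M = 138.000000.
Three real roots ⇒ use the trigonometric (Viète) form: r = 2√(−p/3) = 8.326664, φ = arccos(3q/(p·r)) = arccos(-0.956150) = 2.844357 rad.
y_k = r·cos(φ/3 − 2πk/3) for k = 0, 1, 2 gives y = 4.856211, 3.429617, -8.285828.
λ_k = y_k + 2.000000 gives λ = 6.8562, 5.4296, -6.2858 (check: the sum is 6.0000 = tr M).

Eigenvalues sorted in increasing order: [-6.2858, 5.4296, 6.8562].


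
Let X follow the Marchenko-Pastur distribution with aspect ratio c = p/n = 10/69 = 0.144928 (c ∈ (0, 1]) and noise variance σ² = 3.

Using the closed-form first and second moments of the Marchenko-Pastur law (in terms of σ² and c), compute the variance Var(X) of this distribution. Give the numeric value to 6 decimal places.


Recall the MP moments m_1 = E[X] = σ² and m_2 = E[X²] = σ⁴ (1 + c).
m_1 = E[X] = σ² = 3, so m_1² = 9.
m_2 = E[X²] = σ⁴ (1 + c) = 9 · (1 + 0.144928) = 9 · 1.144928 = 10.304348.
(Note m_2 − m_1² simplifies to c · σ⁴ = 0.144928 · 9.)

Var(X) = m_2 − m_1² = 10.304348 − 9 = 1.304348.


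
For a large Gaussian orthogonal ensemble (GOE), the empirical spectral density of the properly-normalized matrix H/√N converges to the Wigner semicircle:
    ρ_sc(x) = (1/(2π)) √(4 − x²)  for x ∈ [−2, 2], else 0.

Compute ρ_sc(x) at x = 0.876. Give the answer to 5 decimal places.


ρ_sc(x) = (1/(2π)) √(4 − x²). With x = 0.876:
  4 − x² = 4 − (0.876)² = 4 − 0.767376 = 3.232624.
  √(4 − x²) = 1.797950.
  1/(2π) = 0.159155.
  ρ_sc(0.876) = 0.159155 · 1.797950 = 0.286153.

Rounded to 5 decimal places: ρ_sc(0.876) ≈ 0.28615.
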